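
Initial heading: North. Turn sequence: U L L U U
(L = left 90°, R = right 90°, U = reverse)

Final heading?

Start: North
  U (U-turn (180°)) -> South
  L (left (90° counter-clockwise)) -> East
  L (left (90° counter-clockwise)) -> North
  U (U-turn (180°)) -> South
  U (U-turn (180°)) -> North
Final: North

Answer: Final heading: North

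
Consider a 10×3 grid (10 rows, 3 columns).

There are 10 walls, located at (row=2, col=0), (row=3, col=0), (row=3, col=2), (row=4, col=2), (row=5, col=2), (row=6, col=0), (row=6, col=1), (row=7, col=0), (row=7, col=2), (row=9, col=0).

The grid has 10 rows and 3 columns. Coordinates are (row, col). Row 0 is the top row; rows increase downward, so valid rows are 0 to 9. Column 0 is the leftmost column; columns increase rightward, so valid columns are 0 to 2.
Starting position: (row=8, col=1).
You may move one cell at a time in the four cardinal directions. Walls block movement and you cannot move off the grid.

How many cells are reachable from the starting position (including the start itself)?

BFS flood-fill from (row=8, col=1):
  Distance 0: (row=8, col=1)
  Distance 1: (row=7, col=1), (row=8, col=0), (row=8, col=2), (row=9, col=1)
  Distance 2: (row=9, col=2)
Total reachable: 6 (grid has 20 open cells total)

Answer: Reachable cells: 6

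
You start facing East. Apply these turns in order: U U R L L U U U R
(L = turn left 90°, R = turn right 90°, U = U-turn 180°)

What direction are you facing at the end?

Answer: Final heading: West

Derivation:
Start: East
  U (U-turn (180°)) -> West
  U (U-turn (180°)) -> East
  R (right (90° clockwise)) -> South
  L (left (90° counter-clockwise)) -> East
  L (left (90° counter-clockwise)) -> North
  U (U-turn (180°)) -> South
  U (U-turn (180°)) -> North
  U (U-turn (180°)) -> South
  R (right (90° clockwise)) -> West
Final: West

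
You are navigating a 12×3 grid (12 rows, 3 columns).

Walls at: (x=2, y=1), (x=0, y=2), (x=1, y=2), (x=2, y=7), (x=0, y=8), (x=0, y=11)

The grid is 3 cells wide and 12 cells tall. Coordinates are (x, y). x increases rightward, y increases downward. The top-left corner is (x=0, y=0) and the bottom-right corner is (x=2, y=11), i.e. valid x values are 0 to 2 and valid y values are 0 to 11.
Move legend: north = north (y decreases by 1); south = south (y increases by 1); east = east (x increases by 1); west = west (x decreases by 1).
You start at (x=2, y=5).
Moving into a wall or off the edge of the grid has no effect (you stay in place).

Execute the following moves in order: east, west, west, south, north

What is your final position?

Start: (x=2, y=5)
  east (east): blocked, stay at (x=2, y=5)
  west (west): (x=2, y=5) -> (x=1, y=5)
  west (west): (x=1, y=5) -> (x=0, y=5)
  south (south): (x=0, y=5) -> (x=0, y=6)
  north (north): (x=0, y=6) -> (x=0, y=5)
Final: (x=0, y=5)

Answer: Final position: (x=0, y=5)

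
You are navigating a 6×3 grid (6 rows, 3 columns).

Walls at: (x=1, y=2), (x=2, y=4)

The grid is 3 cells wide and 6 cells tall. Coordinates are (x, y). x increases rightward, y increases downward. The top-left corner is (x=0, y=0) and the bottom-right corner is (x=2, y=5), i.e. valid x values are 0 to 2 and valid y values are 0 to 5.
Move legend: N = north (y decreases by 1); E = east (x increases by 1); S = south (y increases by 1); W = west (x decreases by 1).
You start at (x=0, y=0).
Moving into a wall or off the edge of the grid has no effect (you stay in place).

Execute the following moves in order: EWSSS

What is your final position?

Start: (x=0, y=0)
  E (east): (x=0, y=0) -> (x=1, y=0)
  W (west): (x=1, y=0) -> (x=0, y=0)
  S (south): (x=0, y=0) -> (x=0, y=1)
  S (south): (x=0, y=1) -> (x=0, y=2)
  S (south): (x=0, y=2) -> (x=0, y=3)
Final: (x=0, y=3)

Answer: Final position: (x=0, y=3)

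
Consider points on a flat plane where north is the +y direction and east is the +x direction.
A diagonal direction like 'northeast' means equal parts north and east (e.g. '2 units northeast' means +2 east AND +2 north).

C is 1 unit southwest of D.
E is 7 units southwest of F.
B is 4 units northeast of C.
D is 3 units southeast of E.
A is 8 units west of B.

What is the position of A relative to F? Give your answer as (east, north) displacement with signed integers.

Place F at the origin (east=0, north=0).
  E is 7 units southwest of F: delta (east=-7, north=-7); E at (east=-7, north=-7).
  D is 3 units southeast of E: delta (east=+3, north=-3); D at (east=-4, north=-10).
  C is 1 unit southwest of D: delta (east=-1, north=-1); C at (east=-5, north=-11).
  B is 4 units northeast of C: delta (east=+4, north=+4); B at (east=-1, north=-7).
  A is 8 units west of B: delta (east=-8, north=+0); A at (east=-9, north=-7).
Therefore A relative to F: (east=-9, north=-7).

Answer: A is at (east=-9, north=-7) relative to F.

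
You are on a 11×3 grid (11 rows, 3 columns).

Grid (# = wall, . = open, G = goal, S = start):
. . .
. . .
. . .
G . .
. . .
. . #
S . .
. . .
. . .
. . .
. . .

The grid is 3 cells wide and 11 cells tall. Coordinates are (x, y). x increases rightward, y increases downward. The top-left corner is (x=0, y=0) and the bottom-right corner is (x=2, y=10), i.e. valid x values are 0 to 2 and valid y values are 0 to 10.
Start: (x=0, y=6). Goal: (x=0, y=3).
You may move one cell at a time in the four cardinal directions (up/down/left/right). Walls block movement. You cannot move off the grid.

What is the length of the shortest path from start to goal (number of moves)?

BFS from (x=0, y=6) until reaching (x=0, y=3):
  Distance 0: (x=0, y=6)
  Distance 1: (x=0, y=5), (x=1, y=6), (x=0, y=7)
  Distance 2: (x=0, y=4), (x=1, y=5), (x=2, y=6), (x=1, y=7), (x=0, y=8)
  Distance 3: (x=0, y=3), (x=1, y=4), (x=2, y=7), (x=1, y=8), (x=0, y=9)  <- goal reached here
One shortest path (3 moves): (x=0, y=6) -> (x=0, y=5) -> (x=0, y=4) -> (x=0, y=3)

Answer: Shortest path length: 3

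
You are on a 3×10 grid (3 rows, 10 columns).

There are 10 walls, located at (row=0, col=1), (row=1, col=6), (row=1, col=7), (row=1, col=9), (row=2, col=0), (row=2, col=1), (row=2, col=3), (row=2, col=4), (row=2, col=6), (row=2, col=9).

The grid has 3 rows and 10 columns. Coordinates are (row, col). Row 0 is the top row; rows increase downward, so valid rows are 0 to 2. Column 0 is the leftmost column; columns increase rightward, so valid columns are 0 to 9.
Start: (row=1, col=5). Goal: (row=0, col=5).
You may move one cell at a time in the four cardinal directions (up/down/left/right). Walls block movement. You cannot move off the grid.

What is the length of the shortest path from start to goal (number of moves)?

Answer: Shortest path length: 1

Derivation:
BFS from (row=1, col=5) until reaching (row=0, col=5):
  Distance 0: (row=1, col=5)
  Distance 1: (row=0, col=5), (row=1, col=4), (row=2, col=5)  <- goal reached here
One shortest path (1 moves): (row=1, col=5) -> (row=0, col=5)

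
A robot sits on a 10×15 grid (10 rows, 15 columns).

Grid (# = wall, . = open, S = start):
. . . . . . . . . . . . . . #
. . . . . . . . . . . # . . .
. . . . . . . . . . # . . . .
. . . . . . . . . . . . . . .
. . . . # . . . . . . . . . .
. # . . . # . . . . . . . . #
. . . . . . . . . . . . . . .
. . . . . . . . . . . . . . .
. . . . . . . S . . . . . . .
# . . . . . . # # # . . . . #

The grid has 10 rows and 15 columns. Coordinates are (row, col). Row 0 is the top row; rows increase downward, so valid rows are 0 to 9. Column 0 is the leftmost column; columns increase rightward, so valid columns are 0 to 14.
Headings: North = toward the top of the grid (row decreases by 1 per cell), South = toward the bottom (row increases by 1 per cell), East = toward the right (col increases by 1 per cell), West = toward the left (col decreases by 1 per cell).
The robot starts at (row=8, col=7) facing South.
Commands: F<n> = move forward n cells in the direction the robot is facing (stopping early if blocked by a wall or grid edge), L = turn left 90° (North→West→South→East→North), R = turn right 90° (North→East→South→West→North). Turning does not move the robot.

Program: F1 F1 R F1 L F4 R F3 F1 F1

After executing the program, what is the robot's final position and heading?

Answer: Final position: (row=9, col=1), facing West

Derivation:
Start: (row=8, col=7), facing South
  F1: move forward 0/1 (blocked), now at (row=8, col=7)
  F1: move forward 0/1 (blocked), now at (row=8, col=7)
  R: turn right, now facing West
  F1: move forward 1, now at (row=8, col=6)
  L: turn left, now facing South
  F4: move forward 1/4 (blocked), now at (row=9, col=6)
  R: turn right, now facing West
  F3: move forward 3, now at (row=9, col=3)
  F1: move forward 1, now at (row=9, col=2)
  F1: move forward 1, now at (row=9, col=1)
Final: (row=9, col=1), facing West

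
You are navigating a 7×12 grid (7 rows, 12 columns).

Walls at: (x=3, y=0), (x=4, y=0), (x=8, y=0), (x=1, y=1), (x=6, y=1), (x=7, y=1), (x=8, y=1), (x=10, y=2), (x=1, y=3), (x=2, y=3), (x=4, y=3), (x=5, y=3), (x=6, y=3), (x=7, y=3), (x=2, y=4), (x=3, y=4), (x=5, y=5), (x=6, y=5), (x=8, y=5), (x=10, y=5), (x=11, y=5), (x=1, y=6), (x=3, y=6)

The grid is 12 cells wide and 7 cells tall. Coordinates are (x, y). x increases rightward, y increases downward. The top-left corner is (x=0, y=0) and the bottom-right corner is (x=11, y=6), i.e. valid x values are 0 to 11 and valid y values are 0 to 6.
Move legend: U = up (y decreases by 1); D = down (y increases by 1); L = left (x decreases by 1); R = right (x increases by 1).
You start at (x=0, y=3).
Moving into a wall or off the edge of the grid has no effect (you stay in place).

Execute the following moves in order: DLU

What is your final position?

Answer: Final position: (x=0, y=3)

Derivation:
Start: (x=0, y=3)
  D (down): (x=0, y=3) -> (x=0, y=4)
  L (left): blocked, stay at (x=0, y=4)
  U (up): (x=0, y=4) -> (x=0, y=3)
Final: (x=0, y=3)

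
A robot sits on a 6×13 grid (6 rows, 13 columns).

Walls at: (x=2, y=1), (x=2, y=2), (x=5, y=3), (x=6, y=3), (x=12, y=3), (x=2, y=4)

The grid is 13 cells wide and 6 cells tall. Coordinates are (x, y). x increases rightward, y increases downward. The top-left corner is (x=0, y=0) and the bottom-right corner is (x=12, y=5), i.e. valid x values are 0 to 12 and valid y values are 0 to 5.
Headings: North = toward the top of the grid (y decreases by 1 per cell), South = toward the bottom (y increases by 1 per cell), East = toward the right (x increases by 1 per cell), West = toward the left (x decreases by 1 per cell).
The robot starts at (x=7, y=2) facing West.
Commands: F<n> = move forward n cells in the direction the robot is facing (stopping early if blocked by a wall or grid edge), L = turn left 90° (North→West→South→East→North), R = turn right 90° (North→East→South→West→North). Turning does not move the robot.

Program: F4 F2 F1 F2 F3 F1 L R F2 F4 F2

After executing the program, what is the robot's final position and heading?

Start: (x=7, y=2), facing West
  F4: move forward 4, now at (x=3, y=2)
  F2: move forward 0/2 (blocked), now at (x=3, y=2)
  F1: move forward 0/1 (blocked), now at (x=3, y=2)
  F2: move forward 0/2 (blocked), now at (x=3, y=2)
  F3: move forward 0/3 (blocked), now at (x=3, y=2)
  F1: move forward 0/1 (blocked), now at (x=3, y=2)
  L: turn left, now facing South
  R: turn right, now facing West
  F2: move forward 0/2 (blocked), now at (x=3, y=2)
  F4: move forward 0/4 (blocked), now at (x=3, y=2)
  F2: move forward 0/2 (blocked), now at (x=3, y=2)
Final: (x=3, y=2), facing West

Answer: Final position: (x=3, y=2), facing West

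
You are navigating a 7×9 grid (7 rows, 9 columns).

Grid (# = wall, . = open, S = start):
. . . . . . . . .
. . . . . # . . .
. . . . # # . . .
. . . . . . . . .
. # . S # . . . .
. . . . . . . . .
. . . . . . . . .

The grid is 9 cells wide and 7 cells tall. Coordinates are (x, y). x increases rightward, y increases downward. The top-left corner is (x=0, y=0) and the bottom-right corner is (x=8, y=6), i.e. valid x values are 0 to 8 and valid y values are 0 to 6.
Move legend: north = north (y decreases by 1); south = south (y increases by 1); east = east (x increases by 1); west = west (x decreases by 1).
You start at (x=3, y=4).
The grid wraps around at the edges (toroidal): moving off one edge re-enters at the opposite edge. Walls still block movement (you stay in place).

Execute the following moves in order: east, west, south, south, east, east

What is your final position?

Start: (x=3, y=4)
  east (east): blocked, stay at (x=3, y=4)
  west (west): (x=3, y=4) -> (x=2, y=4)
  south (south): (x=2, y=4) -> (x=2, y=5)
  south (south): (x=2, y=5) -> (x=2, y=6)
  east (east): (x=2, y=6) -> (x=3, y=6)
  east (east): (x=3, y=6) -> (x=4, y=6)
Final: (x=4, y=6)

Answer: Final position: (x=4, y=6)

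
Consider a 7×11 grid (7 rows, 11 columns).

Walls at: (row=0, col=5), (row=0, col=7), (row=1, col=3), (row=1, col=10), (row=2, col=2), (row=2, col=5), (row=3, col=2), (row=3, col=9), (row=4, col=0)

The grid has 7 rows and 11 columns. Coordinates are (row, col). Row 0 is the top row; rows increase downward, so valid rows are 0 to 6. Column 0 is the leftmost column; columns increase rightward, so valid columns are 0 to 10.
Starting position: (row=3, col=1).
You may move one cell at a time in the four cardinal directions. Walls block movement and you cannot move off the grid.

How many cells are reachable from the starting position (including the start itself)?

Answer: Reachable cells: 68

Derivation:
BFS flood-fill from (row=3, col=1):
  Distance 0: (row=3, col=1)
  Distance 1: (row=2, col=1), (row=3, col=0), (row=4, col=1)
  Distance 2: (row=1, col=1), (row=2, col=0), (row=4, col=2), (row=5, col=1)
  Distance 3: (row=0, col=1), (row=1, col=0), (row=1, col=2), (row=4, col=3), (row=5, col=0), (row=5, col=2), (row=6, col=1)
  Distance 4: (row=0, col=0), (row=0, col=2), (row=3, col=3), (row=4, col=4), (row=5, col=3), (row=6, col=0), (row=6, col=2)
  Distance 5: (row=0, col=3), (row=2, col=3), (row=3, col=4), (row=4, col=5), (row=5, col=4), (row=6, col=3)
  Distance 6: (row=0, col=4), (row=2, col=4), (row=3, col=5), (row=4, col=6), (row=5, col=5), (row=6, col=4)
  Distance 7: (row=1, col=4), (row=3, col=6), (row=4, col=7), (row=5, col=6), (row=6, col=5)
  Distance 8: (row=1, col=5), (row=2, col=6), (row=3, col=7), (row=4, col=8), (row=5, col=7), (row=6, col=6)
  Distance 9: (row=1, col=6), (row=2, col=7), (row=3, col=8), (row=4, col=9), (row=5, col=8), (row=6, col=7)
  Distance 10: (row=0, col=6), (row=1, col=7), (row=2, col=8), (row=4, col=10), (row=5, col=9), (row=6, col=8)
  Distance 11: (row=1, col=8), (row=2, col=9), (row=3, col=10), (row=5, col=10), (row=6, col=9)
  Distance 12: (row=0, col=8), (row=1, col=9), (row=2, col=10), (row=6, col=10)
  Distance 13: (row=0, col=9)
  Distance 14: (row=0, col=10)
Total reachable: 68 (grid has 68 open cells total)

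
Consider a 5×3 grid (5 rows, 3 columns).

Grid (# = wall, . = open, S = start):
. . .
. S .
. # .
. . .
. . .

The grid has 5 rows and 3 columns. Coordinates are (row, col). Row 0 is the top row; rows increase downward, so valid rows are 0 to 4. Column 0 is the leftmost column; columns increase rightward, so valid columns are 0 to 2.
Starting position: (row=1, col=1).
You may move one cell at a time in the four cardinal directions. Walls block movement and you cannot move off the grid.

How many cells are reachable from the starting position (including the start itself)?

BFS flood-fill from (row=1, col=1):
  Distance 0: (row=1, col=1)
  Distance 1: (row=0, col=1), (row=1, col=0), (row=1, col=2)
  Distance 2: (row=0, col=0), (row=0, col=2), (row=2, col=0), (row=2, col=2)
  Distance 3: (row=3, col=0), (row=3, col=2)
  Distance 4: (row=3, col=1), (row=4, col=0), (row=4, col=2)
  Distance 5: (row=4, col=1)
Total reachable: 14 (grid has 14 open cells total)

Answer: Reachable cells: 14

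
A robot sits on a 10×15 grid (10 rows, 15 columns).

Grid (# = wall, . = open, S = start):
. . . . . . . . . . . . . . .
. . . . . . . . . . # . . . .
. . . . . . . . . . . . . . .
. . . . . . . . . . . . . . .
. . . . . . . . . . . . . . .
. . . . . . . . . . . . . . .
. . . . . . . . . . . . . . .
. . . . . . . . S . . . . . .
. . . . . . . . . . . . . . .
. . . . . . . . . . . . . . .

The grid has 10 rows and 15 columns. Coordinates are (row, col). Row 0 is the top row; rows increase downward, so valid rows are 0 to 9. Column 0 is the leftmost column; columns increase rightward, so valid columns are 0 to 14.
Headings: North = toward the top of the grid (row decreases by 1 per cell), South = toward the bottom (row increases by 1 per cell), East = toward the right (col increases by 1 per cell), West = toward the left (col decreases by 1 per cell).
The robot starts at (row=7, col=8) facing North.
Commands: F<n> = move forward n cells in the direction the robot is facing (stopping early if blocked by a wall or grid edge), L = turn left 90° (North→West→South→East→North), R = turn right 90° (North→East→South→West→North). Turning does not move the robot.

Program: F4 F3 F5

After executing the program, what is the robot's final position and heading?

Answer: Final position: (row=0, col=8), facing North

Derivation:
Start: (row=7, col=8), facing North
  F4: move forward 4, now at (row=3, col=8)
  F3: move forward 3, now at (row=0, col=8)
  F5: move forward 0/5 (blocked), now at (row=0, col=8)
Final: (row=0, col=8), facing North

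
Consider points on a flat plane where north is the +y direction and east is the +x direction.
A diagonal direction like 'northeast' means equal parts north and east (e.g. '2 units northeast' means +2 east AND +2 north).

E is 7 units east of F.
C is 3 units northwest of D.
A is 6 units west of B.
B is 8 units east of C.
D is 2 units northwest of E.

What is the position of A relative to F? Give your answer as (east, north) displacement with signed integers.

Place F at the origin (east=0, north=0).
  E is 7 units east of F: delta (east=+7, north=+0); E at (east=7, north=0).
  D is 2 units northwest of E: delta (east=-2, north=+2); D at (east=5, north=2).
  C is 3 units northwest of D: delta (east=-3, north=+3); C at (east=2, north=5).
  B is 8 units east of C: delta (east=+8, north=+0); B at (east=10, north=5).
  A is 6 units west of B: delta (east=-6, north=+0); A at (east=4, north=5).
Therefore A relative to F: (east=4, north=5).

Answer: A is at (east=4, north=5) relative to F.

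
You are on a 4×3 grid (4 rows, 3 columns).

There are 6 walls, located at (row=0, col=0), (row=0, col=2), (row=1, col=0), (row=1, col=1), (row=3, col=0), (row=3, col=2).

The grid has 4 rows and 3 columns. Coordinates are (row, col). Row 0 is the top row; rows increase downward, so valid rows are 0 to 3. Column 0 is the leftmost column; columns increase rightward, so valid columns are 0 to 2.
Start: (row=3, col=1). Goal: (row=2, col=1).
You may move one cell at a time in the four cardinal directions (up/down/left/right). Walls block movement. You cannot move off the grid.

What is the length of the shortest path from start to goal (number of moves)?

BFS from (row=3, col=1) until reaching (row=2, col=1):
  Distance 0: (row=3, col=1)
  Distance 1: (row=2, col=1)  <- goal reached here
One shortest path (1 moves): (row=3, col=1) -> (row=2, col=1)

Answer: Shortest path length: 1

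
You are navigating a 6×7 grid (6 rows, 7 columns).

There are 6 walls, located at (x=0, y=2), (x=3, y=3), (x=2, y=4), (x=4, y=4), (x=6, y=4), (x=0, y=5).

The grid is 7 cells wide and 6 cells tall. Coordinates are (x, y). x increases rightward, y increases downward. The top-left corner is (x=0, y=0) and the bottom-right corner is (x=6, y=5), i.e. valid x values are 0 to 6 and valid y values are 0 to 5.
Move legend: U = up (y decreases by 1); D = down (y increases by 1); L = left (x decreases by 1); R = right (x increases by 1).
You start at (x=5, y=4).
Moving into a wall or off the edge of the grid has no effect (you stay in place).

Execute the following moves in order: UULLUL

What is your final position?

Start: (x=5, y=4)
  U (up): (x=5, y=4) -> (x=5, y=3)
  U (up): (x=5, y=3) -> (x=5, y=2)
  L (left): (x=5, y=2) -> (x=4, y=2)
  L (left): (x=4, y=2) -> (x=3, y=2)
  U (up): (x=3, y=2) -> (x=3, y=1)
  L (left): (x=3, y=1) -> (x=2, y=1)
Final: (x=2, y=1)

Answer: Final position: (x=2, y=1)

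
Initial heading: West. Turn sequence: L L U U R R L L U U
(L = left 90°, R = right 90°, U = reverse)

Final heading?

Answer: Final heading: East

Derivation:
Start: West
  L (left (90° counter-clockwise)) -> South
  L (left (90° counter-clockwise)) -> East
  U (U-turn (180°)) -> West
  U (U-turn (180°)) -> East
  R (right (90° clockwise)) -> South
  R (right (90° clockwise)) -> West
  L (left (90° counter-clockwise)) -> South
  L (left (90° counter-clockwise)) -> East
  U (U-turn (180°)) -> West
  U (U-turn (180°)) -> East
Final: East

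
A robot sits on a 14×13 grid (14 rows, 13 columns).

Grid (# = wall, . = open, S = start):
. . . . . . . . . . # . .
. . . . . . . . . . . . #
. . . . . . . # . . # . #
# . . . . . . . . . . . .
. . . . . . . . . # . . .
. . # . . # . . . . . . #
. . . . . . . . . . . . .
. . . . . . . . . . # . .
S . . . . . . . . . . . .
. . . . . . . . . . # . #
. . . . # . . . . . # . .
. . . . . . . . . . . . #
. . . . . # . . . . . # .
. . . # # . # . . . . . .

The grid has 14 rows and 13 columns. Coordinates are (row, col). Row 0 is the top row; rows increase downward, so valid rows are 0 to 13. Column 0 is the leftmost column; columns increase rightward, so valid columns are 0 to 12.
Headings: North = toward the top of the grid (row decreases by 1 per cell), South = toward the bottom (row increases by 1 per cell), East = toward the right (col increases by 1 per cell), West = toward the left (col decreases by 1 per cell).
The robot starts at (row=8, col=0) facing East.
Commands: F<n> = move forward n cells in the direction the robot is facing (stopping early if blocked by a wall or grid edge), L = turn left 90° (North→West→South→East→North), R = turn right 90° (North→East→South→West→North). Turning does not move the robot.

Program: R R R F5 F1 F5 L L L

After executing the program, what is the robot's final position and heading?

Answer: Final position: (row=4, col=0), facing East

Derivation:
Start: (row=8, col=0), facing East
  R: turn right, now facing South
  R: turn right, now facing West
  R: turn right, now facing North
  F5: move forward 4/5 (blocked), now at (row=4, col=0)
  F1: move forward 0/1 (blocked), now at (row=4, col=0)
  F5: move forward 0/5 (blocked), now at (row=4, col=0)
  L: turn left, now facing West
  L: turn left, now facing South
  L: turn left, now facing East
Final: (row=4, col=0), facing East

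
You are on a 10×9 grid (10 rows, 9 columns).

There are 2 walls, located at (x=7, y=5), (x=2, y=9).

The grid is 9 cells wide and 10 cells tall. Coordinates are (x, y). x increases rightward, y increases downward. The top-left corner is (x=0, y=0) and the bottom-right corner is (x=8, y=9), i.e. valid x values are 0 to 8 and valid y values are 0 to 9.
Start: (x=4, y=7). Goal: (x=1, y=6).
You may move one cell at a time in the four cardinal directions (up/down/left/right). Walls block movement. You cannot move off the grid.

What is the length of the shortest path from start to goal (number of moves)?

Answer: Shortest path length: 4

Derivation:
BFS from (x=4, y=7) until reaching (x=1, y=6):
  Distance 0: (x=4, y=7)
  Distance 1: (x=4, y=6), (x=3, y=7), (x=5, y=7), (x=4, y=8)
  Distance 2: (x=4, y=5), (x=3, y=6), (x=5, y=6), (x=2, y=7), (x=6, y=7), (x=3, y=8), (x=5, y=8), (x=4, y=9)
  Distance 3: (x=4, y=4), (x=3, y=5), (x=5, y=5), (x=2, y=6), (x=6, y=6), (x=1, y=7), (x=7, y=7), (x=2, y=8), (x=6, y=8), (x=3, y=9), (x=5, y=9)
  Distance 4: (x=4, y=3), (x=3, y=4), (x=5, y=4), (x=2, y=5), (x=6, y=5), (x=1, y=6), (x=7, y=6), (x=0, y=7), (x=8, y=7), (x=1, y=8), (x=7, y=8), (x=6, y=9)  <- goal reached here
One shortest path (4 moves): (x=4, y=7) -> (x=3, y=7) -> (x=2, y=7) -> (x=1, y=7) -> (x=1, y=6)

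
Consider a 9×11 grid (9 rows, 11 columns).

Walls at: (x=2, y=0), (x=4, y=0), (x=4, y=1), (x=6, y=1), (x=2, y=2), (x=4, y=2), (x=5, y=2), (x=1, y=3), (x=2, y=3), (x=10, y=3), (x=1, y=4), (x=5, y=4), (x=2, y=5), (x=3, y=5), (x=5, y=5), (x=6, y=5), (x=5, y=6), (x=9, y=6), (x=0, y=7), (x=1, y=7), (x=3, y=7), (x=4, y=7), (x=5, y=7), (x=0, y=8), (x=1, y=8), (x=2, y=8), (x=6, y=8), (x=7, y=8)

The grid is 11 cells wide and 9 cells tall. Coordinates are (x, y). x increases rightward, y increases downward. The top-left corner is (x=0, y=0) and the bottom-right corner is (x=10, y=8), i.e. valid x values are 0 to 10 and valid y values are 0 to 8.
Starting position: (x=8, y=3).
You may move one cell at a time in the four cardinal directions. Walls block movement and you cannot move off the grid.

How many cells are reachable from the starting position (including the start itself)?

Answer: Reachable cells: 68

Derivation:
BFS flood-fill from (x=8, y=3):
  Distance 0: (x=8, y=3)
  Distance 1: (x=8, y=2), (x=7, y=3), (x=9, y=3), (x=8, y=4)
  Distance 2: (x=8, y=1), (x=7, y=2), (x=9, y=2), (x=6, y=3), (x=7, y=4), (x=9, y=4), (x=8, y=5)
  Distance 3: (x=8, y=0), (x=7, y=1), (x=9, y=1), (x=6, y=2), (x=10, y=2), (x=5, y=3), (x=6, y=4), (x=10, y=4), (x=7, y=5), (x=9, y=5), (x=8, y=6)
  Distance 4: (x=7, y=0), (x=9, y=0), (x=10, y=1), (x=4, y=3), (x=10, y=5), (x=7, y=6), (x=8, y=7)
  Distance 5: (x=6, y=0), (x=10, y=0), (x=3, y=3), (x=4, y=4), (x=6, y=6), (x=10, y=6), (x=7, y=7), (x=9, y=7), (x=8, y=8)
  Distance 6: (x=5, y=0), (x=3, y=2), (x=3, y=4), (x=4, y=5), (x=6, y=7), (x=10, y=7), (x=9, y=8)
  Distance 7: (x=3, y=1), (x=5, y=1), (x=2, y=4), (x=4, y=6), (x=10, y=8)
  Distance 8: (x=3, y=0), (x=2, y=1), (x=3, y=6)
  Distance 9: (x=1, y=1), (x=2, y=6)
  Distance 10: (x=1, y=0), (x=0, y=1), (x=1, y=2), (x=1, y=6), (x=2, y=7)
  Distance 11: (x=0, y=0), (x=0, y=2), (x=1, y=5), (x=0, y=6)
  Distance 12: (x=0, y=3), (x=0, y=5)
  Distance 13: (x=0, y=4)
Total reachable: 68 (grid has 71 open cells total)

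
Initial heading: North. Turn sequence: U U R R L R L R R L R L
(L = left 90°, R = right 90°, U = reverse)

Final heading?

Start: North
  U (U-turn (180°)) -> South
  U (U-turn (180°)) -> North
  R (right (90° clockwise)) -> East
  R (right (90° clockwise)) -> South
  L (left (90° counter-clockwise)) -> East
  R (right (90° clockwise)) -> South
  L (left (90° counter-clockwise)) -> East
  R (right (90° clockwise)) -> South
  R (right (90° clockwise)) -> West
  L (left (90° counter-clockwise)) -> South
  R (right (90° clockwise)) -> West
  L (left (90° counter-clockwise)) -> South
Final: South

Answer: Final heading: South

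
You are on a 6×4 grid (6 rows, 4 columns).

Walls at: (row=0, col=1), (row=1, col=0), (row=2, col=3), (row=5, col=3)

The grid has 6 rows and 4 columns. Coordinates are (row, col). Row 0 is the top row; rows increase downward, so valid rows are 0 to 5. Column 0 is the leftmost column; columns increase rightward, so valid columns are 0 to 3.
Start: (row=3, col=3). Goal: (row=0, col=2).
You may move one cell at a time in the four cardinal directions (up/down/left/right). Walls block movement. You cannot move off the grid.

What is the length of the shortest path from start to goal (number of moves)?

Answer: Shortest path length: 4

Derivation:
BFS from (row=3, col=3) until reaching (row=0, col=2):
  Distance 0: (row=3, col=3)
  Distance 1: (row=3, col=2), (row=4, col=3)
  Distance 2: (row=2, col=2), (row=3, col=1), (row=4, col=2)
  Distance 3: (row=1, col=2), (row=2, col=1), (row=3, col=0), (row=4, col=1), (row=5, col=2)
  Distance 4: (row=0, col=2), (row=1, col=1), (row=1, col=3), (row=2, col=0), (row=4, col=0), (row=5, col=1)  <- goal reached here
One shortest path (4 moves): (row=3, col=3) -> (row=3, col=2) -> (row=2, col=2) -> (row=1, col=2) -> (row=0, col=2)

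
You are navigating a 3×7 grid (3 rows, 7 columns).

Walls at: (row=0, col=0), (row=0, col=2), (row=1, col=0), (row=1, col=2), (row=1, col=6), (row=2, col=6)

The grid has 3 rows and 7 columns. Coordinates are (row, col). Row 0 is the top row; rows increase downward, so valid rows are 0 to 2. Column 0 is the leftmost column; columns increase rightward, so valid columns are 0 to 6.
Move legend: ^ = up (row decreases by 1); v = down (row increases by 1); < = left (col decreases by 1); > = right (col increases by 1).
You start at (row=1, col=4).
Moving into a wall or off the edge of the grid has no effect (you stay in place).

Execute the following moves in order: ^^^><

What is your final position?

Start: (row=1, col=4)
  ^ (up): (row=1, col=4) -> (row=0, col=4)
  ^ (up): blocked, stay at (row=0, col=4)
  ^ (up): blocked, stay at (row=0, col=4)
  > (right): (row=0, col=4) -> (row=0, col=5)
  < (left): (row=0, col=5) -> (row=0, col=4)
Final: (row=0, col=4)

Answer: Final position: (row=0, col=4)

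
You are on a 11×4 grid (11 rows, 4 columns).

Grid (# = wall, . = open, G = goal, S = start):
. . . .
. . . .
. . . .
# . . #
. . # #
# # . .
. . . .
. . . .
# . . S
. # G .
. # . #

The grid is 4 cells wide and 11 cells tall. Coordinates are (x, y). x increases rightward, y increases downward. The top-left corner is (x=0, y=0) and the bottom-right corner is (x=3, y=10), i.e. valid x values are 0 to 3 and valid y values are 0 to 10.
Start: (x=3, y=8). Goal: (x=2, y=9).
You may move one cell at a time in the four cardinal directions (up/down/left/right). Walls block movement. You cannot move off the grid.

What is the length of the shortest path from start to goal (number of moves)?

BFS from (x=3, y=8) until reaching (x=2, y=9):
  Distance 0: (x=3, y=8)
  Distance 1: (x=3, y=7), (x=2, y=8), (x=3, y=9)
  Distance 2: (x=3, y=6), (x=2, y=7), (x=1, y=8), (x=2, y=9)  <- goal reached here
One shortest path (2 moves): (x=3, y=8) -> (x=2, y=8) -> (x=2, y=9)

Answer: Shortest path length: 2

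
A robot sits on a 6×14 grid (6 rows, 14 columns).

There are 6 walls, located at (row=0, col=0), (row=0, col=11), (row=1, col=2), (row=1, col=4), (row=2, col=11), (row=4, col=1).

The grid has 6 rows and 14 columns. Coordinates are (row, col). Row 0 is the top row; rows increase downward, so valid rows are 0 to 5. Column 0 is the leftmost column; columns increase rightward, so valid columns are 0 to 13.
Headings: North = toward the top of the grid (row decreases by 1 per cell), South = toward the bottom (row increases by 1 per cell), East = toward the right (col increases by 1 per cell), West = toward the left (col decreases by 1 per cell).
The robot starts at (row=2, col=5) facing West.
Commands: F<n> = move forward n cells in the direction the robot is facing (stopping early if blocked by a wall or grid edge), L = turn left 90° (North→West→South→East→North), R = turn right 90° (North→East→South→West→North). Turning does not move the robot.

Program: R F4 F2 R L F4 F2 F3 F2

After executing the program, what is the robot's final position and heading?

Answer: Final position: (row=0, col=5), facing North

Derivation:
Start: (row=2, col=5), facing West
  R: turn right, now facing North
  F4: move forward 2/4 (blocked), now at (row=0, col=5)
  F2: move forward 0/2 (blocked), now at (row=0, col=5)
  R: turn right, now facing East
  L: turn left, now facing North
  F4: move forward 0/4 (blocked), now at (row=0, col=5)
  F2: move forward 0/2 (blocked), now at (row=0, col=5)
  F3: move forward 0/3 (blocked), now at (row=0, col=5)
  F2: move forward 0/2 (blocked), now at (row=0, col=5)
Final: (row=0, col=5), facing North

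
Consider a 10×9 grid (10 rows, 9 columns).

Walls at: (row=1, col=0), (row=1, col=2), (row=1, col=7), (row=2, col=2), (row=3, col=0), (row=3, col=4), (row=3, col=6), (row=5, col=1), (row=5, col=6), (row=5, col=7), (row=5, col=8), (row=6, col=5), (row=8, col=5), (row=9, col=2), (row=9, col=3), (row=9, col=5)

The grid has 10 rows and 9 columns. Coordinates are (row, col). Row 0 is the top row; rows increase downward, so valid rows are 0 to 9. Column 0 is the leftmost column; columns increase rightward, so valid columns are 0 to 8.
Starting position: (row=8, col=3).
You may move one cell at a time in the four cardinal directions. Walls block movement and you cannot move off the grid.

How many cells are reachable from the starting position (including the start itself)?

BFS flood-fill from (row=8, col=3):
  Distance 0: (row=8, col=3)
  Distance 1: (row=7, col=3), (row=8, col=2), (row=8, col=4)
  Distance 2: (row=6, col=3), (row=7, col=2), (row=7, col=4), (row=8, col=1), (row=9, col=4)
  Distance 3: (row=5, col=3), (row=6, col=2), (row=6, col=4), (row=7, col=1), (row=7, col=5), (row=8, col=0), (row=9, col=1)
  Distance 4: (row=4, col=3), (row=5, col=2), (row=5, col=4), (row=6, col=1), (row=7, col=0), (row=7, col=6), (row=9, col=0)
  Distance 5: (row=3, col=3), (row=4, col=2), (row=4, col=4), (row=5, col=5), (row=6, col=0), (row=6, col=6), (row=7, col=7), (row=8, col=6)
  Distance 6: (row=2, col=3), (row=3, col=2), (row=4, col=1), (row=4, col=5), (row=5, col=0), (row=6, col=7), (row=7, col=8), (row=8, col=7), (row=9, col=6)
  Distance 7: (row=1, col=3), (row=2, col=4), (row=3, col=1), (row=3, col=5), (row=4, col=0), (row=4, col=6), (row=6, col=8), (row=8, col=8), (row=9, col=7)
  Distance 8: (row=0, col=3), (row=1, col=4), (row=2, col=1), (row=2, col=5), (row=4, col=7), (row=9, col=8)
  Distance 9: (row=0, col=2), (row=0, col=4), (row=1, col=1), (row=1, col=5), (row=2, col=0), (row=2, col=6), (row=3, col=7), (row=4, col=8)
  Distance 10: (row=0, col=1), (row=0, col=5), (row=1, col=6), (row=2, col=7), (row=3, col=8)
  Distance 11: (row=0, col=0), (row=0, col=6), (row=2, col=8)
  Distance 12: (row=0, col=7), (row=1, col=8)
  Distance 13: (row=0, col=8)
Total reachable: 74 (grid has 74 open cells total)

Answer: Reachable cells: 74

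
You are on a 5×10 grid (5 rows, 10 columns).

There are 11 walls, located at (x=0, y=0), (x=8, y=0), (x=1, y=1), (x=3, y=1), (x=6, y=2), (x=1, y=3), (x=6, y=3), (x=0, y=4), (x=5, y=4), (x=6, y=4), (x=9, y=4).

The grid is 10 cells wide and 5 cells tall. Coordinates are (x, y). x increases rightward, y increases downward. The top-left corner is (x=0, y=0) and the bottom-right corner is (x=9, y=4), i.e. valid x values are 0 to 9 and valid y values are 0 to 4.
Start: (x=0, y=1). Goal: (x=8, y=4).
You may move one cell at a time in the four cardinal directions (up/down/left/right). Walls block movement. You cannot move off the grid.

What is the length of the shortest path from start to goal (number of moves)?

BFS from (x=0, y=1) until reaching (x=8, y=4):
  Distance 0: (x=0, y=1)
  Distance 1: (x=0, y=2)
  Distance 2: (x=1, y=2), (x=0, y=3)
  Distance 3: (x=2, y=2)
  Distance 4: (x=2, y=1), (x=3, y=2), (x=2, y=3)
  Distance 5: (x=2, y=0), (x=4, y=2), (x=3, y=3), (x=2, y=4)
  Distance 6: (x=1, y=0), (x=3, y=0), (x=4, y=1), (x=5, y=2), (x=4, y=3), (x=1, y=4), (x=3, y=4)
  Distance 7: (x=4, y=0), (x=5, y=1), (x=5, y=3), (x=4, y=4)
  Distance 8: (x=5, y=0), (x=6, y=1)
  Distance 9: (x=6, y=0), (x=7, y=1)
  Distance 10: (x=7, y=0), (x=8, y=1), (x=7, y=2)
  Distance 11: (x=9, y=1), (x=8, y=2), (x=7, y=3)
  Distance 12: (x=9, y=0), (x=9, y=2), (x=8, y=3), (x=7, y=4)
  Distance 13: (x=9, y=3), (x=8, y=4)  <- goal reached here
One shortest path (13 moves): (x=0, y=1) -> (x=0, y=2) -> (x=1, y=2) -> (x=2, y=2) -> (x=3, y=2) -> (x=4, y=2) -> (x=5, y=2) -> (x=5, y=1) -> (x=6, y=1) -> (x=7, y=1) -> (x=8, y=1) -> (x=8, y=2) -> (x=8, y=3) -> (x=8, y=4)

Answer: Shortest path length: 13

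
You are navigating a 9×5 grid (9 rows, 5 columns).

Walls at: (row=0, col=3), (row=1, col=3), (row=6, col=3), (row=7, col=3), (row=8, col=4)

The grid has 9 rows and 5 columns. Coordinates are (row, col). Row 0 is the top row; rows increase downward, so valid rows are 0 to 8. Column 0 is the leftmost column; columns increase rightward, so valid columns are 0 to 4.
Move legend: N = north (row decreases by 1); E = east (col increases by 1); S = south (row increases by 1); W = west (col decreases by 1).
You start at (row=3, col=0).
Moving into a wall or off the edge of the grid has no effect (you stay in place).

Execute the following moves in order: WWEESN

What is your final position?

Answer: Final position: (row=3, col=2)

Derivation:
Start: (row=3, col=0)
  W (west): blocked, stay at (row=3, col=0)
  W (west): blocked, stay at (row=3, col=0)
  E (east): (row=3, col=0) -> (row=3, col=1)
  E (east): (row=3, col=1) -> (row=3, col=2)
  S (south): (row=3, col=2) -> (row=4, col=2)
  N (north): (row=4, col=2) -> (row=3, col=2)
Final: (row=3, col=2)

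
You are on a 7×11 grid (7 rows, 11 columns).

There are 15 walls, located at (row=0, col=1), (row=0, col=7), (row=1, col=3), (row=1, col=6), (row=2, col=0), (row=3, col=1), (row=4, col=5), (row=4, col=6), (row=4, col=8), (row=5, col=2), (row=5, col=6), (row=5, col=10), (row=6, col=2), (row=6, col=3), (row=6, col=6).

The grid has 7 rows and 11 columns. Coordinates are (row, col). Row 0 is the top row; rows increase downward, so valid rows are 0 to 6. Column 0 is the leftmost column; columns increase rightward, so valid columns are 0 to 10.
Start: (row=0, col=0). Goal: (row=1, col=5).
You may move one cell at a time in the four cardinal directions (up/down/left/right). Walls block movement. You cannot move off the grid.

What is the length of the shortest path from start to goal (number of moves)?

BFS from (row=0, col=0) until reaching (row=1, col=5):
  Distance 0: (row=0, col=0)
  Distance 1: (row=1, col=0)
  Distance 2: (row=1, col=1)
  Distance 3: (row=1, col=2), (row=2, col=1)
  Distance 4: (row=0, col=2), (row=2, col=2)
  Distance 5: (row=0, col=3), (row=2, col=3), (row=3, col=2)
  Distance 6: (row=0, col=4), (row=2, col=4), (row=3, col=3), (row=4, col=2)
  Distance 7: (row=0, col=5), (row=1, col=4), (row=2, col=5), (row=3, col=4), (row=4, col=1), (row=4, col=3)
  Distance 8: (row=0, col=6), (row=1, col=5), (row=2, col=6), (row=3, col=5), (row=4, col=0), (row=4, col=4), (row=5, col=1), (row=5, col=3)  <- goal reached here
One shortest path (8 moves): (row=0, col=0) -> (row=1, col=0) -> (row=1, col=1) -> (row=1, col=2) -> (row=0, col=2) -> (row=0, col=3) -> (row=0, col=4) -> (row=0, col=5) -> (row=1, col=5)

Answer: Shortest path length: 8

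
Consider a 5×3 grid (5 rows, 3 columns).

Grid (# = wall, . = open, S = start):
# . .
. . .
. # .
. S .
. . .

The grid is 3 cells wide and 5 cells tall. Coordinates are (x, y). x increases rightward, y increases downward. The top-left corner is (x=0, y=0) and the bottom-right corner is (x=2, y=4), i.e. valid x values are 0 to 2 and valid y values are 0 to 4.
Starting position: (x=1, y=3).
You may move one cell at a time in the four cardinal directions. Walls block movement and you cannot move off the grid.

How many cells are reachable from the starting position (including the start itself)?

Answer: Reachable cells: 13

Derivation:
BFS flood-fill from (x=1, y=3):
  Distance 0: (x=1, y=3)
  Distance 1: (x=0, y=3), (x=2, y=3), (x=1, y=4)
  Distance 2: (x=0, y=2), (x=2, y=2), (x=0, y=4), (x=2, y=4)
  Distance 3: (x=0, y=1), (x=2, y=1)
  Distance 4: (x=2, y=0), (x=1, y=1)
  Distance 5: (x=1, y=0)
Total reachable: 13 (grid has 13 open cells total)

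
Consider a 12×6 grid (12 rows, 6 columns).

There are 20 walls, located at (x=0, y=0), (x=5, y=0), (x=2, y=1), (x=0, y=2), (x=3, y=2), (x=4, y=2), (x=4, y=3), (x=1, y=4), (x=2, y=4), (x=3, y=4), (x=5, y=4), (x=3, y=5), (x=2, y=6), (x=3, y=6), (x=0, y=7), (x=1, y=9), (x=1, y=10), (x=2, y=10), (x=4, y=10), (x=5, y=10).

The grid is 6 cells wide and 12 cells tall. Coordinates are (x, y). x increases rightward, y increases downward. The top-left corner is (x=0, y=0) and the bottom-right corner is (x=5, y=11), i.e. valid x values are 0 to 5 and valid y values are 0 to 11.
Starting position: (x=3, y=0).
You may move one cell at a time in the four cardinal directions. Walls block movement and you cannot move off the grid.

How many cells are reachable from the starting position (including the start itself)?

Answer: Reachable cells: 52

Derivation:
BFS flood-fill from (x=3, y=0):
  Distance 0: (x=3, y=0)
  Distance 1: (x=2, y=0), (x=4, y=0), (x=3, y=1)
  Distance 2: (x=1, y=0), (x=4, y=1)
  Distance 3: (x=1, y=1), (x=5, y=1)
  Distance 4: (x=0, y=1), (x=1, y=2), (x=5, y=2)
  Distance 5: (x=2, y=2), (x=1, y=3), (x=5, y=3)
  Distance 6: (x=0, y=3), (x=2, y=3)
  Distance 7: (x=3, y=3), (x=0, y=4)
  Distance 8: (x=0, y=5)
  Distance 9: (x=1, y=5), (x=0, y=6)
  Distance 10: (x=2, y=5), (x=1, y=6)
  Distance 11: (x=1, y=7)
  Distance 12: (x=2, y=7), (x=1, y=8)
  Distance 13: (x=3, y=7), (x=0, y=8), (x=2, y=8)
  Distance 14: (x=4, y=7), (x=3, y=8), (x=0, y=9), (x=2, y=9)
  Distance 15: (x=4, y=6), (x=5, y=7), (x=4, y=8), (x=3, y=9), (x=0, y=10)
  Distance 16: (x=4, y=5), (x=5, y=6), (x=5, y=8), (x=4, y=9), (x=3, y=10), (x=0, y=11)
  Distance 17: (x=4, y=4), (x=5, y=5), (x=5, y=9), (x=1, y=11), (x=3, y=11)
  Distance 18: (x=2, y=11), (x=4, y=11)
  Distance 19: (x=5, y=11)
Total reachable: 52 (grid has 52 open cells total)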